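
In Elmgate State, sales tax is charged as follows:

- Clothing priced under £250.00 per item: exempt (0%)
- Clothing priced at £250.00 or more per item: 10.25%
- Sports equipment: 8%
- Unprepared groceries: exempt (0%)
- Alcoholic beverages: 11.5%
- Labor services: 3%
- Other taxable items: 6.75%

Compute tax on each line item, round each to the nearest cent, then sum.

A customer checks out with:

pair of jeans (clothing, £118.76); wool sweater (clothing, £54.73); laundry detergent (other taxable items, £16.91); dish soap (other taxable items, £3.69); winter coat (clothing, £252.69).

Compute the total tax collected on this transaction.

Pair of jeans £118.76: clothing, under £250.00 → 0% → £0.00
Wool sweater £54.73: clothing, under £250.00 → 0% → £0.00
Laundry detergent £16.91: other taxable items → 6.75% → £1.14
Dish soap £3.69: other taxable items → 6.75% → £0.25
Winter coat £252.69: clothing, £250.00 or more → 10.25% → £25.90
Total tax = £1.14 + £0.25 + £25.90 = £27.29

£27.29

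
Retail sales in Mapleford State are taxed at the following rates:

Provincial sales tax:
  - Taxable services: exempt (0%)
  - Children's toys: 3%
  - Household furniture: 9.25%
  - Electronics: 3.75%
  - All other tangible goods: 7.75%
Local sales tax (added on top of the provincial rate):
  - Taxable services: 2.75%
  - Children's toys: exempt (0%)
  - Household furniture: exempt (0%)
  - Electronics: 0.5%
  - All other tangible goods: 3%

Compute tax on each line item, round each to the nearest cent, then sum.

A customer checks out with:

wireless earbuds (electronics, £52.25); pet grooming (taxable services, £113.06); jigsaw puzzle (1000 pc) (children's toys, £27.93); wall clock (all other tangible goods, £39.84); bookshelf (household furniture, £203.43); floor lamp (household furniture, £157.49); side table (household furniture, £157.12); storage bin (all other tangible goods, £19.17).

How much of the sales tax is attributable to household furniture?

Bookshelf £203.43: household furniture → 9.25% + 0% local = 9.25% → £18.82
Floor lamp £157.49: household furniture → 9.25% + 0% local = 9.25% → £14.57
Side table £157.12: household furniture → 9.25% + 0% local = 9.25% → £14.53
Tax on household furniture = £18.82 + £14.57 + £14.53 = £47.92

£47.92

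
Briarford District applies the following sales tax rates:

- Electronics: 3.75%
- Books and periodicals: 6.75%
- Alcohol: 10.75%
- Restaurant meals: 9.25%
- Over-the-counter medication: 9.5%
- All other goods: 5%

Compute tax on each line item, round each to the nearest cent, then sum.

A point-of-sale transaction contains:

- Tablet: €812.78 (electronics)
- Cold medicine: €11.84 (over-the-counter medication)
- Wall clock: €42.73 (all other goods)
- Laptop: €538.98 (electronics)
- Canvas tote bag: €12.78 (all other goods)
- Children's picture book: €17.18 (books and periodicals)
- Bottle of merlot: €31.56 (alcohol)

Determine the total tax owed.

Tablet €812.78: electronics → 3.75% → €30.48
Cold medicine €11.84: over-the-counter medication → 9.5% → €1.12
Wall clock €42.73: all other goods → 5% → €2.14
Laptop €538.98: electronics → 3.75% → €20.21
Canvas tote bag €12.78: all other goods → 5% → €0.64
Children's picture book €17.18: books and periodicals → 6.75% → €1.16
Bottle of merlot €31.56: alcohol → 10.75% → €3.39
Total tax = €30.48 + €1.12 + €2.14 + €20.21 + €0.64 + €1.16 + €3.39 = €59.14

€59.14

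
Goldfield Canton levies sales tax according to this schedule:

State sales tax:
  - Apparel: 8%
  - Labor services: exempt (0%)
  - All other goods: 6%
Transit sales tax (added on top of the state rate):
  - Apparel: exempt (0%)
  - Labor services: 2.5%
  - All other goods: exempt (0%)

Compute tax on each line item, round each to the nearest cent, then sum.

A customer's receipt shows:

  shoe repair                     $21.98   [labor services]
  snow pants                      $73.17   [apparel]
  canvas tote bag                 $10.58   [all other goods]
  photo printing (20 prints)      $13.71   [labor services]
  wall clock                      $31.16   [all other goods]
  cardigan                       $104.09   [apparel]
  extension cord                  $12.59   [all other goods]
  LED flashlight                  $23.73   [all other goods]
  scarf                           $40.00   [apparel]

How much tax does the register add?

Shoe repair $21.98: labor services → 0% + 2.5% transit = 2.5% → $0.55
Snow pants $73.17: apparel → 8% + 0% transit = 8% → $5.85
Canvas tote bag $10.58: all other goods → 6% + 0% transit = 6% → $0.63
Photo printing (20 prints) $13.71: labor services → 0% + 2.5% transit = 2.5% → $0.34
Wall clock $31.16: all other goods → 6% + 0% transit = 6% → $1.87
Cardigan $104.09: apparel → 8% + 0% transit = 8% → $8.33
Extension cord $12.59: all other goods → 6% + 0% transit = 6% → $0.76
LED flashlight $23.73: all other goods → 6% + 0% transit = 6% → $1.42
Scarf $40.00: apparel → 8% + 0% transit = 8% → $3.20
Total tax = $0.55 + $5.85 + $0.63 + $0.34 + $1.87 + $8.33 + $0.76 + $1.42 + $3.20 = $22.95

$22.95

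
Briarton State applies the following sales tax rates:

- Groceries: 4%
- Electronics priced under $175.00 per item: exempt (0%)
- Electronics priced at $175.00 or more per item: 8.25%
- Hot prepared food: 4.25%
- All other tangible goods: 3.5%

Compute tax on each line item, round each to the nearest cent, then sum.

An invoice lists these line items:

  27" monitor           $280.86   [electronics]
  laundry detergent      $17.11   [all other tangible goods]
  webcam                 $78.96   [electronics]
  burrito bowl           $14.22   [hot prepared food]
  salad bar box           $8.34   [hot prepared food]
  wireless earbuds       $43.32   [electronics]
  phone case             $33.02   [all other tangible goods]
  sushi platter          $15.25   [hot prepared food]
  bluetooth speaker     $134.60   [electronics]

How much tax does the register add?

27" monitor $280.86: electronics, $175.00 or more → 8.25% → $23.17
Laundry detergent $17.11: all other tangible goods → 3.5% → $0.60
Webcam $78.96: electronics, under $175.00 → 0% → $0.00
Burrito bowl $14.22: hot prepared food → 4.25% → $0.60
Salad bar box $8.34: hot prepared food → 4.25% → $0.35
Wireless earbuds $43.32: electronics, under $175.00 → 0% → $0.00
Phone case $33.02: all other tangible goods → 3.5% → $1.16
Sushi platter $15.25: hot prepared food → 4.25% → $0.65
Bluetooth speaker $134.60: electronics, under $175.00 → 0% → $0.00
Total tax = $23.17 + $0.60 + $0.60 + $0.35 + $1.16 + $0.65 = $26.53

$26.53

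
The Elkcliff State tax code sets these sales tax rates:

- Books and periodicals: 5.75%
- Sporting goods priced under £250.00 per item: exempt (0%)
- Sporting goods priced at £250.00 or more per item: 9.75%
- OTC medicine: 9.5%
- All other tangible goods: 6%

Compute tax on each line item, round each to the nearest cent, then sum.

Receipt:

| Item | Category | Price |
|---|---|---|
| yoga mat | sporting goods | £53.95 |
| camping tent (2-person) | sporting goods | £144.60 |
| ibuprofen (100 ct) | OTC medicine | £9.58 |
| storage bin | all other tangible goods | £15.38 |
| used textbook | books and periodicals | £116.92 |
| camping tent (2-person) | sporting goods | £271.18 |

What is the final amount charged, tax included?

Yoga mat £53.95: sporting goods, under £250.00 → 0% → £0.00
Camping tent (2-person) £144.60: sporting goods, under £250.00 → 0% → £0.00
Ibuprofen (100 ct) £9.58: OTC medicine → 9.5% → £0.91
Storage bin £15.38: all other tangible goods → 6% → £0.92
Used textbook £116.92: books and periodicals → 5.75% → £6.72
Camping tent (2-person) £271.18: sporting goods, £250.00 or more → 9.75% → £26.44
Subtotal = £611.61; tax = £34.99; total due = £646.60

£646.60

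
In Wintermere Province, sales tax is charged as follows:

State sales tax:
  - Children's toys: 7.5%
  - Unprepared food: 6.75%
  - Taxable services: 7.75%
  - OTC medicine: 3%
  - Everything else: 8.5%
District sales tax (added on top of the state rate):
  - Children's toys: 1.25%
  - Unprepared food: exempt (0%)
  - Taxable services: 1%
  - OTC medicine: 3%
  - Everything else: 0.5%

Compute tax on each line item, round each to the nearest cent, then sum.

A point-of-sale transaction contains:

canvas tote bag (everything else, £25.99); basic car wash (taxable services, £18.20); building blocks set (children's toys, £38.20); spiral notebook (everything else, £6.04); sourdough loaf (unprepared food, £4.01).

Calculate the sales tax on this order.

Canvas tote bag £25.99: everything else → 8.5% + 0.5% district = 9% → £2.34
Basic car wash £18.20: taxable services → 7.75% + 1% district = 8.75% → £1.59
Building blocks set £38.20: children's toys → 7.5% + 1.25% district = 8.75% → £3.34
Spiral notebook £6.04: everything else → 8.5% + 0.5% district = 9% → £0.54
Sourdough loaf £4.01: unprepared food → 6.75% + 0% district = 6.75% → £0.27
Total tax = £2.34 + £1.59 + £3.34 + £0.54 + £0.27 = £8.08

£8.08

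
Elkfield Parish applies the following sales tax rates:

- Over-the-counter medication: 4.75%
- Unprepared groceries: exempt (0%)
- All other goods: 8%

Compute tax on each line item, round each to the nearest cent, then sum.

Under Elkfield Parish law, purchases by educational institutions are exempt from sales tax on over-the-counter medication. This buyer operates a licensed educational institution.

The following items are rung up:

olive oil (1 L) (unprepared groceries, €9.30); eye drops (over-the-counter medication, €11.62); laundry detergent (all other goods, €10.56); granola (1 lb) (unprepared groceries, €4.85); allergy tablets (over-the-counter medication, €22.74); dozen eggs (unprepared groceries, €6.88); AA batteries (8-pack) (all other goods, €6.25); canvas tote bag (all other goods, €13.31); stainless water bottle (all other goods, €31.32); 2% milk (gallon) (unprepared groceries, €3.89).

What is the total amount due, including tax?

Olive oil (1 L) €9.30: unprepared groceries → 0% → €0.00
Eye drops €11.62: over-the-counter medication, buyer-exempt → 0% → €0.00
Laundry detergent €10.56: all other goods → 8% → €0.84
Granola (1 lb) €4.85: unprepared groceries → 0% → €0.00
Allergy tablets €22.74: over-the-counter medication, buyer-exempt → 0% → €0.00
Dozen eggs €6.88: unprepared groceries → 0% → €0.00
AA batteries (8-pack) €6.25: all other goods → 8% → €0.50
Canvas tote bag €13.31: all other goods → 8% → €1.06
Stainless water bottle €31.32: all other goods → 8% → €2.51
2% milk (gallon) €3.89: unprepared groceries → 0% → €0.00
Subtotal = €120.72; tax = €4.91; total due = €125.63

€125.63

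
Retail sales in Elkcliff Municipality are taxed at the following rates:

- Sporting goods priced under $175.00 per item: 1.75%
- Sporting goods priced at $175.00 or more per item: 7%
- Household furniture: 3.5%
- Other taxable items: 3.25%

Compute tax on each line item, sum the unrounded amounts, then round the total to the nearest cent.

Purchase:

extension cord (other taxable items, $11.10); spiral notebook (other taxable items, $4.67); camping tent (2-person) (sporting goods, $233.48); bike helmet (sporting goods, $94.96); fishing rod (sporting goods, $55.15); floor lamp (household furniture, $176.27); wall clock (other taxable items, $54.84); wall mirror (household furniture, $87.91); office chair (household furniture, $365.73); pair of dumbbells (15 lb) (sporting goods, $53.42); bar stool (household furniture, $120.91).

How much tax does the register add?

$48.48

Extension cord $11.10: other taxable items → 3.25% → $0.36075
Spiral notebook $4.67: other taxable items → 3.25% → $0.151775
Camping tent (2-person) $233.48: sporting goods, $175.00 or more → 7% → $16.3436
Bike helmet $94.96: sporting goods, under $175.00 → 1.75% → $1.6618
Fishing rod $55.15: sporting goods, under $175.00 → 1.75% → $0.965125
Floor lamp $176.27: household furniture → 3.5% → $6.16945
Wall clock $54.84: other taxable items → 3.25% → $1.7823
Wall mirror $87.91: household furniture → 3.5% → $3.07685
Office chair $365.73: household furniture → 3.5% → $12.80055
Pair of dumbbells (15 lb) $53.42: sporting goods, under $175.00 → 1.75% → $0.93485
Bar stool $120.91: household furniture → 3.5% → $4.23185
Unrounded tax sum = $48.4789 → $48.48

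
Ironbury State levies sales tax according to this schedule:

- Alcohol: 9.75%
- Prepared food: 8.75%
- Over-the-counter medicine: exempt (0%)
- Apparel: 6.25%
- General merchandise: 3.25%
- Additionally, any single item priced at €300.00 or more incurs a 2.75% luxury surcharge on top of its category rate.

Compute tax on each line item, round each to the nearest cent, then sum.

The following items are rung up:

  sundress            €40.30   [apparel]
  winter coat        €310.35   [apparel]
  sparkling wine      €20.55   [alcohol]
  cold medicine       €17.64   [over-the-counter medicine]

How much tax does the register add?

Sundress €40.30: apparel → 6.25% → €2.52
Winter coat €310.35: apparel → 6.25% + 2.75% surcharge = 9% → €27.93
Sparkling wine €20.55: alcohol → 9.75% → €2.00
Cold medicine €17.64: over-the-counter medicine → 0% → €0.00
Total tax = €2.52 + €27.93 + €2.00 = €32.45

€32.45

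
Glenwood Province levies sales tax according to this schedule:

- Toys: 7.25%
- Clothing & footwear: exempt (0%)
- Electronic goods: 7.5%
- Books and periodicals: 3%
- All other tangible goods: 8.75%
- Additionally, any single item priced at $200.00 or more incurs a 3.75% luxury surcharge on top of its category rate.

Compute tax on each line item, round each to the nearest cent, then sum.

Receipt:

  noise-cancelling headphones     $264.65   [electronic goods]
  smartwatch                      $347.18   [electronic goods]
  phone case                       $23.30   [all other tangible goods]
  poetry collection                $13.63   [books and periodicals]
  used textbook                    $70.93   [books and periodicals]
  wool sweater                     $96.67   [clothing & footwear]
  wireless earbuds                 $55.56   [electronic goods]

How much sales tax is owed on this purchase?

$77.58

Noise-cancelling headphones $264.65: electronic goods → 7.5% + 3.75% surcharge = 11.25% → $29.77
Smartwatch $347.18: electronic goods → 7.5% + 3.75% surcharge = 11.25% → $39.06
Phone case $23.30: all other tangible goods → 8.75% → $2.04
Poetry collection $13.63: books and periodicals → 3% → $0.41
Used textbook $70.93: books and periodicals → 3% → $2.13
Wool sweater $96.67: clothing & footwear → 0% → $0.00
Wireless earbuds $55.56: electronic goods → 7.5% → $4.17
Total tax = $29.77 + $39.06 + $2.04 + $0.41 + $2.13 + $4.17 = $77.58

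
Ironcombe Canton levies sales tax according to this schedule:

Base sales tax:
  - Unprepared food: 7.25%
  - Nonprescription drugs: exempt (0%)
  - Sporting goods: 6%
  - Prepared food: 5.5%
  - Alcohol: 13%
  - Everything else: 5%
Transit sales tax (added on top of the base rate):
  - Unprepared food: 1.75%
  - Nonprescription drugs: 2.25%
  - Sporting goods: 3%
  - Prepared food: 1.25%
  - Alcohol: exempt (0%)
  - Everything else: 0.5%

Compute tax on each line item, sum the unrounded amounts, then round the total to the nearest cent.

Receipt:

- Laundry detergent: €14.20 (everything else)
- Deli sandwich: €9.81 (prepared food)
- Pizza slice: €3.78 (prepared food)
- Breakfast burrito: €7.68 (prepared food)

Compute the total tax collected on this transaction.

Laundry detergent €14.20: everything else → 5% + 0.5% transit = 5.5% → €0.781
Deli sandwich €9.81: prepared food → 5.5% + 1.25% transit = 6.75% → €0.662175
Pizza slice €3.78: prepared food → 5.5% + 1.25% transit = 6.75% → €0.25515
Breakfast burrito €7.68: prepared food → 5.5% + 1.25% transit = 6.75% → €0.5184
Unrounded tax sum = €2.216725 → €2.22

€2.22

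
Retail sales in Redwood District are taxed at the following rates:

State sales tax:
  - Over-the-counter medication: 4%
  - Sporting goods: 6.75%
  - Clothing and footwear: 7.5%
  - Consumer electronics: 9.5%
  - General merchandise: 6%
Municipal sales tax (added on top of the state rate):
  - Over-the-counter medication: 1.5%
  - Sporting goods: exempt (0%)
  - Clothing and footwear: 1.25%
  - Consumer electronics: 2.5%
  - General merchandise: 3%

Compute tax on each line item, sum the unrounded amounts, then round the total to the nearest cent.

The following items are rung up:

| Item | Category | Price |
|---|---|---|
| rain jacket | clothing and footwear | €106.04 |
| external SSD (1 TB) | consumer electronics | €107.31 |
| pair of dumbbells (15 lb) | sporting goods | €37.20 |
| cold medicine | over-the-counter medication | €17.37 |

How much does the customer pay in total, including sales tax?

€293.54

Rain jacket €106.04: clothing and footwear → 7.5% + 1.25% municipal = 8.75% → €9.2785
External SSD (1 TB) €107.31: consumer electronics → 9.5% + 2.5% municipal = 12% → €12.8772
Pair of dumbbells (15 lb) €37.20: sporting goods → 6.75% + 0% municipal = 6.75% → €2.511
Cold medicine €17.37: over-the-counter medication → 4% + 1.5% municipal = 5.5% → €0.95535
Subtotal = €267.92; unrounded tax = €25.62205 → €25.62; total due = €293.54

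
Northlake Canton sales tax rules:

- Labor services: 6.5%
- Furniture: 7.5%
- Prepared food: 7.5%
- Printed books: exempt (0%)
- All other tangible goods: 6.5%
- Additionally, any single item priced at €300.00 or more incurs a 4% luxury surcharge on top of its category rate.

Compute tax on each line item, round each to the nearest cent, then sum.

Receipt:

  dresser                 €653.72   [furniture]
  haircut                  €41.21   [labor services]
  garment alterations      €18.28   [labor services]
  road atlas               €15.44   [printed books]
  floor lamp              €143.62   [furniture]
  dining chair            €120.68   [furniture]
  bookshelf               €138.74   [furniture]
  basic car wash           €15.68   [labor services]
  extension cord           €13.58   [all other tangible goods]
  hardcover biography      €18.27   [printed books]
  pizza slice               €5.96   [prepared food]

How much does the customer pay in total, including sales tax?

Dresser €653.72: furniture → 7.5% + 4% surcharge = 11.5% → €75.18
Haircut €41.21: labor services → 6.5% → €2.68
Garment alterations €18.28: labor services → 6.5% → €1.19
Road atlas €15.44: printed books → 0% → €0.00
Floor lamp €143.62: furniture → 7.5% → €10.77
Dining chair €120.68: furniture → 7.5% → €9.05
Bookshelf €138.74: furniture → 7.5% → €10.41
Basic car wash €15.68: labor services → 6.5% → €1.02
Extension cord €13.58: all other tangible goods → 6.5% → €0.88
Hardcover biography €18.27: printed books → 0% → €0.00
Pizza slice €5.96: prepared food → 7.5% → €0.45
Subtotal = €1185.18; tax = €111.63; total due = €1296.81

€1296.81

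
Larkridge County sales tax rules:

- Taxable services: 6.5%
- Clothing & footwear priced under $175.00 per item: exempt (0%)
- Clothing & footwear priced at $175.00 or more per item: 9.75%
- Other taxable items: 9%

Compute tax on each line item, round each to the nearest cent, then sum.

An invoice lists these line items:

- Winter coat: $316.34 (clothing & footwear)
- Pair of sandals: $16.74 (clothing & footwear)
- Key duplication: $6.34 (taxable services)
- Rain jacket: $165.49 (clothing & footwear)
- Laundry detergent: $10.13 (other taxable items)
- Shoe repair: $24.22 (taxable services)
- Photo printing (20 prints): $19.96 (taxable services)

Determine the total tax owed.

$35.03

Winter coat $316.34: clothing & footwear, $175.00 or more → 9.75% → $30.84
Pair of sandals $16.74: clothing & footwear, under $175.00 → 0% → $0.00
Key duplication $6.34: taxable services → 6.5% → $0.41
Rain jacket $165.49: clothing & footwear, under $175.00 → 0% → $0.00
Laundry detergent $10.13: other taxable items → 9% → $0.91
Shoe repair $24.22: taxable services → 6.5% → $1.57
Photo printing (20 prints) $19.96: taxable services → 6.5% → $1.30
Total tax = $30.84 + $0.41 + $0.91 + $1.57 + $1.30 = $35.03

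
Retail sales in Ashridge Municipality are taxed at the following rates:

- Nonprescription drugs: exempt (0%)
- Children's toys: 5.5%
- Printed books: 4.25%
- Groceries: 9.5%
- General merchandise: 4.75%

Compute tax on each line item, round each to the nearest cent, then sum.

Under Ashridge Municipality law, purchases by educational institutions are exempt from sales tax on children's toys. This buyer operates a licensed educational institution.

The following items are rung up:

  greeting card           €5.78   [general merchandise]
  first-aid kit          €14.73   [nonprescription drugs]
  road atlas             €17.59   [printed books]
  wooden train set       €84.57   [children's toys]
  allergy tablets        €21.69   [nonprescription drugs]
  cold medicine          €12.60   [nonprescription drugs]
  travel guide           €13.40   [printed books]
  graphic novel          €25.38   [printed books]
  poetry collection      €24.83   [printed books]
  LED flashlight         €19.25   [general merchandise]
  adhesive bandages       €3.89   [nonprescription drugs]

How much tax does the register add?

€4.64

Greeting card €5.78: general merchandise → 4.75% → €0.27
First-aid kit €14.73: nonprescription drugs → 0% → €0.00
Road atlas €17.59: printed books → 4.25% → €0.75
Wooden train set €84.57: children's toys, buyer-exempt → 0% → €0.00
Allergy tablets €21.69: nonprescription drugs → 0% → €0.00
Cold medicine €12.60: nonprescription drugs → 0% → €0.00
Travel guide €13.40: printed books → 4.25% → €0.57
Graphic novel €25.38: printed books → 4.25% → €1.08
Poetry collection €24.83: printed books → 4.25% → €1.06
LED flashlight €19.25: general merchandise → 4.75% → €0.91
Adhesive bandages €3.89: nonprescription drugs → 0% → €0.00
Total tax = €0.27 + €0.75 + €0.57 + €1.08 + €1.06 + €0.91 = €4.64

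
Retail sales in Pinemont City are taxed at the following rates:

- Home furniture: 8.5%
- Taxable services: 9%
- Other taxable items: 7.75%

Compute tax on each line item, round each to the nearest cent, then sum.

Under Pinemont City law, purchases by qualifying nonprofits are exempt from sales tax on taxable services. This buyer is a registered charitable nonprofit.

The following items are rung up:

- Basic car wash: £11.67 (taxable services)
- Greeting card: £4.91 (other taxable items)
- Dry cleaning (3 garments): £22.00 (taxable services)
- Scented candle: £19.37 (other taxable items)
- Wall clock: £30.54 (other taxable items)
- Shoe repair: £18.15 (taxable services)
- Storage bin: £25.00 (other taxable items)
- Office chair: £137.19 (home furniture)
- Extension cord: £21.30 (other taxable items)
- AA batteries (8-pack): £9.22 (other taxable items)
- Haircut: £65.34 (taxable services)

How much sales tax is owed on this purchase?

£20.21

Basic car wash £11.67: taxable services, buyer-exempt → 0% → £0.00
Greeting card £4.91: other taxable items → 7.75% → £0.38
Dry cleaning (3 garments) £22.00: taxable services, buyer-exempt → 0% → £0.00
Scented candle £19.37: other taxable items → 7.75% → £1.50
Wall clock £30.54: other taxable items → 7.75% → £2.37
Shoe repair £18.15: taxable services, buyer-exempt → 0% → £0.00
Storage bin £25.00: other taxable items → 7.75% → £1.94
Office chair £137.19: home furniture → 8.5% → £11.66
Extension cord £21.30: other taxable items → 7.75% → £1.65
AA batteries (8-pack) £9.22: other taxable items → 7.75% → £0.71
Haircut £65.34: taxable services, buyer-exempt → 0% → £0.00
Total tax = £0.38 + £1.50 + £2.37 + £1.94 + £11.66 + £1.65 + £0.71 = £20.21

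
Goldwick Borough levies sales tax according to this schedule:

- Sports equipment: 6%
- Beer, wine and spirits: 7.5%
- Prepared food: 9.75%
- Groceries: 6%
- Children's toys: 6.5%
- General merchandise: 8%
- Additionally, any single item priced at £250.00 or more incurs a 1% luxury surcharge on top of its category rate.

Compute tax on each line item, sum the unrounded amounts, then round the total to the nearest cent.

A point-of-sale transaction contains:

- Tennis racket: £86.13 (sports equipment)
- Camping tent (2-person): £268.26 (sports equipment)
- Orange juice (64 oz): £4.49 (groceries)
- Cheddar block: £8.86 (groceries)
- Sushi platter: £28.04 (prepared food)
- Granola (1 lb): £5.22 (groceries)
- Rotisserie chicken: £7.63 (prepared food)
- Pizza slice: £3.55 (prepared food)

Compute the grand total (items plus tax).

£441.06

Tennis racket £86.13: sports equipment → 6% → £5.1678
Camping tent (2-person) £268.26: sports equipment → 6% + 1% surcharge = 7% → £18.7782
Orange juice (64 oz) £4.49: groceries → 6% → £0.2694
Cheddar block £8.86: groceries → 6% → £0.5316
Sushi platter £28.04: prepared food → 9.75% → £2.7339
Granola (1 lb) £5.22: groceries → 6% → £0.3132
Rotisserie chicken £7.63: prepared food → 9.75% → £0.743925
Pizza slice £3.55: prepared food → 9.75% → £0.346125
Subtotal = £412.18; unrounded tax = £28.88415 → £28.88; total due = £441.06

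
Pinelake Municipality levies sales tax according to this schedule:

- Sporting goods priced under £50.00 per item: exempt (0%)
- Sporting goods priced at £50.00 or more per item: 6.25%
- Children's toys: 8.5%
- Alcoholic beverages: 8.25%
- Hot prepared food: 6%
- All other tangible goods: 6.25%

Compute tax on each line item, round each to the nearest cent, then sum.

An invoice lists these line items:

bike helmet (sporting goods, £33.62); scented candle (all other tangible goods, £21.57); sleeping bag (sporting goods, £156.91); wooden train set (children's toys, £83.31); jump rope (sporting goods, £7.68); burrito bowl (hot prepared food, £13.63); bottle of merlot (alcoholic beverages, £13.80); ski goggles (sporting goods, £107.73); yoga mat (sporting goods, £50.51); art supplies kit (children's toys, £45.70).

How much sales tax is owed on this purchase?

£33.97

Bike helmet £33.62: sporting goods, under £50.00 → 0% → £0.00
Scented candle £21.57: all other tangible goods → 6.25% → £1.35
Sleeping bag £156.91: sporting goods, £50.00 or more → 6.25% → £9.81
Wooden train set £83.31: children's toys → 8.5% → £7.08
Jump rope £7.68: sporting goods, under £50.00 → 0% → £0.00
Burrito bowl £13.63: hot prepared food → 6% → £0.82
Bottle of merlot £13.80: alcoholic beverages → 8.25% → £1.14
Ski goggles £107.73: sporting goods, £50.00 or more → 6.25% → £6.73
Yoga mat £50.51: sporting goods, £50.00 or more → 6.25% → £3.16
Art supplies kit £45.70: children's toys → 8.5% → £3.88
Total tax = £1.35 + £9.81 + £7.08 + £0.82 + £1.14 + £6.73 + £3.16 + £3.88 = £33.97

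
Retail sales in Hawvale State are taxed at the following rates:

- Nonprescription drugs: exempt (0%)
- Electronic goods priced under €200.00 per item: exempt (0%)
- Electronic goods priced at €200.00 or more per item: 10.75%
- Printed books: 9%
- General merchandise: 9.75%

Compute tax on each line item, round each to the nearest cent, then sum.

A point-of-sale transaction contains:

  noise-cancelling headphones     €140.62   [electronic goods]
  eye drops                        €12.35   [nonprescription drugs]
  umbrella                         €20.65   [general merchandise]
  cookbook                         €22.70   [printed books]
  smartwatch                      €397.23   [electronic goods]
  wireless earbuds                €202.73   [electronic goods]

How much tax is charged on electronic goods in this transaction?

Noise-cancelling headphones €140.62: electronic goods, under €200.00 → 0% → €0.00
Smartwatch €397.23: electronic goods, €200.00 or more → 10.75% → €42.70
Wireless earbuds €202.73: electronic goods, €200.00 or more → 10.75% → €21.79
Tax on electronic goods = €0.00 + €42.70 + €21.79 = €64.49

€64.49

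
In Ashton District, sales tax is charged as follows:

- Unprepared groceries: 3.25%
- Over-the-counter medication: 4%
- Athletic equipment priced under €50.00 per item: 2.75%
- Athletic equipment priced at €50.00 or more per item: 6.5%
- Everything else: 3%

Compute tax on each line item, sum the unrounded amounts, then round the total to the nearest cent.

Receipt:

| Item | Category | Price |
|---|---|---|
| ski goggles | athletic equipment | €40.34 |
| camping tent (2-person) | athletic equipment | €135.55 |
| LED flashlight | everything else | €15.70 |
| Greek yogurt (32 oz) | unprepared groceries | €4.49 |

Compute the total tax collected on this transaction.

Ski goggles €40.34: athletic equipment, under €50.00 → 2.75% → €1.10935
Camping tent (2-person) €135.55: athletic equipment, €50.00 or more → 6.5% → €8.81075
LED flashlight €15.70: everything else → 3% → €0.471
Greek yogurt (32 oz) €4.49: unprepared groceries → 3.25% → €0.145925
Unrounded tax sum = €10.537025 → €10.54

€10.54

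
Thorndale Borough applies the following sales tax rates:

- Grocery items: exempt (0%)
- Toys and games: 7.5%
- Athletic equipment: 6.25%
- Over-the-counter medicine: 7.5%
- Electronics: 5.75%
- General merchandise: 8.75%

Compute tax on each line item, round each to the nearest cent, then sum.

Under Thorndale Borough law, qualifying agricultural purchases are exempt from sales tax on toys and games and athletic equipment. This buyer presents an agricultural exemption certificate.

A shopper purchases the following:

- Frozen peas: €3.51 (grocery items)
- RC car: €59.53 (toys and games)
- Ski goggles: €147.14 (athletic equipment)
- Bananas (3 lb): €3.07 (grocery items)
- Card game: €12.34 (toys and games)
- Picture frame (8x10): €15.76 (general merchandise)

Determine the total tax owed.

Frozen peas €3.51: grocery items → 0% → €0.00
RC car €59.53: toys and games, buyer-exempt → 0% → €0.00
Ski goggles €147.14: athletic equipment, buyer-exempt → 0% → €0.00
Bananas (3 lb) €3.07: grocery items → 0% → €0.00
Card game €12.34: toys and games, buyer-exempt → 0% → €0.00
Picture frame (8x10) €15.76: general merchandise → 8.75% → €1.38
Total tax = €1.38

€1.38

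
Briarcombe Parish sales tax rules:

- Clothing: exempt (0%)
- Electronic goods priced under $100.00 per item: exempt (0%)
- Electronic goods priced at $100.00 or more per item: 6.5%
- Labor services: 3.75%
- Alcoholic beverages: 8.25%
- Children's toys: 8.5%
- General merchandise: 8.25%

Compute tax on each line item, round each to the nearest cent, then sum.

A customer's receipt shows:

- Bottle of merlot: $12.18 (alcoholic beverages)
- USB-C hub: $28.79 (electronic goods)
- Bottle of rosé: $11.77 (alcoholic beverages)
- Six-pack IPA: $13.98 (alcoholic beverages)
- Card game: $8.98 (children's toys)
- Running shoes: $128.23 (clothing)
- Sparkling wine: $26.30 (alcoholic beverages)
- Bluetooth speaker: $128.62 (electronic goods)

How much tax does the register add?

$14.41

Bottle of merlot $12.18: alcoholic beverages → 8.25% → $1.00
USB-C hub $28.79: electronic goods, under $100.00 → 0% → $0.00
Bottle of rosé $11.77: alcoholic beverages → 8.25% → $0.97
Six-pack IPA $13.98: alcoholic beverages → 8.25% → $1.15
Card game $8.98: children's toys → 8.5% → $0.76
Running shoes $128.23: clothing → 0% → $0.00
Sparkling wine $26.30: alcoholic beverages → 8.25% → $2.17
Bluetooth speaker $128.62: electronic goods, $100.00 or more → 6.5% → $8.36
Total tax = $1.00 + $0.97 + $1.15 + $0.76 + $2.17 + $8.36 = $14.41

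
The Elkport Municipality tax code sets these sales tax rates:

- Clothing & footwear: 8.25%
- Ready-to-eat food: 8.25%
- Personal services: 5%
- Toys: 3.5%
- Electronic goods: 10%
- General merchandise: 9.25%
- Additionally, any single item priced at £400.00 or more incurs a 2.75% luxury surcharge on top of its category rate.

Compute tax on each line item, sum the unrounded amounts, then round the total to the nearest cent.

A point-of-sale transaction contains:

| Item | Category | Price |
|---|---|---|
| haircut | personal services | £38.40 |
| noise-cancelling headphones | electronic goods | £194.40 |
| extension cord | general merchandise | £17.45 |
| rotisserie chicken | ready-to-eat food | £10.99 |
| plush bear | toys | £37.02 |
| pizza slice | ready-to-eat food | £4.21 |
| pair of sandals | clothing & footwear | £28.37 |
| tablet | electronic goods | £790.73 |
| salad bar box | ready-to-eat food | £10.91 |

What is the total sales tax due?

Haircut £38.40: personal services → 5% → £1.92
Noise-cancelling headphones £194.40: electronic goods → 10% → £19.44
Extension cord £17.45: general merchandise → 9.25% → £1.614125
Rotisserie chicken £10.99: ready-to-eat food → 8.25% → £0.906675
Plush bear £37.02: toys → 3.5% → £1.2957
Pizza slice £4.21: ready-to-eat food → 8.25% → £0.347325
Pair of sandals £28.37: clothing & footwear → 8.25% → £2.340525
Tablet £790.73: electronic goods → 10% + 2.75% surcharge = 12.75% → £100.818075
Salad bar box £10.91: ready-to-eat food → 8.25% → £0.900075
Unrounded tax sum = £129.5825 → £129.58

£129.58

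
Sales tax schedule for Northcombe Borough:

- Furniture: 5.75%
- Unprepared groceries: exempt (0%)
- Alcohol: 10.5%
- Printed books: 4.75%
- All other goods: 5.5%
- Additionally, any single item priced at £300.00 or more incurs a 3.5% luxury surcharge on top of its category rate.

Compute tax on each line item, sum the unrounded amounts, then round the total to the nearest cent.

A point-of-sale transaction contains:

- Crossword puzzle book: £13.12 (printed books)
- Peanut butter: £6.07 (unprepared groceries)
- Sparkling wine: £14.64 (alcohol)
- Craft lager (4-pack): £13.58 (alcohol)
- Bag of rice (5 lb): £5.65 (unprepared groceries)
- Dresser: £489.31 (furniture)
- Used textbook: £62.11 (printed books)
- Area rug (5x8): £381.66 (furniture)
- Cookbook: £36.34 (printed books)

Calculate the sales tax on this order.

Crossword puzzle book £13.12: printed books → 4.75% → £0.6232
Peanut butter £6.07: unprepared groceries → 0% → £0.00
Sparkling wine £14.64: alcohol → 10.5% → £1.5372
Craft lager (4-pack) £13.58: alcohol → 10.5% → £1.4259
Bag of rice (5 lb) £5.65: unprepared groceries → 0% → £0.00
Dresser £489.31: furniture → 5.75% + 3.5% surcharge = 9.25% → £45.261175
Used textbook £62.11: printed books → 4.75% → £2.950225
Area rug (5x8) £381.66: furniture → 5.75% + 3.5% surcharge = 9.25% → £35.30355
Cookbook £36.34: printed books → 4.75% → £1.72615
Unrounded tax sum = £88.8274 → £88.83

£88.83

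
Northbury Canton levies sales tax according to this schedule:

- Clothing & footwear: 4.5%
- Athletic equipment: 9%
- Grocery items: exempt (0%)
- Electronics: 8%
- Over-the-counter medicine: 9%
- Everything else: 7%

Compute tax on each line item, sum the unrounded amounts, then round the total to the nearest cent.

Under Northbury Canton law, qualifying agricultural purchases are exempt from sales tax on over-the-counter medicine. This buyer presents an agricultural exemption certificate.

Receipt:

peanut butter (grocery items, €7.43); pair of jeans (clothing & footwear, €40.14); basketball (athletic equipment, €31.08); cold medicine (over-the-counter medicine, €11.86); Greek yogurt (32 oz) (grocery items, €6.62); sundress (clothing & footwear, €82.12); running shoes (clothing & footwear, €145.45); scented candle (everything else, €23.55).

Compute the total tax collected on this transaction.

Peanut butter €7.43: grocery items → 0% → €0.00
Pair of jeans €40.14: clothing & footwear → 4.5% → €1.8063
Basketball €31.08: athletic equipment → 9% → €2.7972
Cold medicine €11.86: over-the-counter medicine, buyer-exempt → 0% → €0.00
Greek yogurt (32 oz) €6.62: grocery items → 0% → €0.00
Sundress €82.12: clothing & footwear → 4.5% → €3.6954
Running shoes €145.45: clothing & footwear → 4.5% → €6.54525
Scented candle €23.55: everything else → 7% → €1.6485
Unrounded tax sum = €16.49265 → €16.49

€16.49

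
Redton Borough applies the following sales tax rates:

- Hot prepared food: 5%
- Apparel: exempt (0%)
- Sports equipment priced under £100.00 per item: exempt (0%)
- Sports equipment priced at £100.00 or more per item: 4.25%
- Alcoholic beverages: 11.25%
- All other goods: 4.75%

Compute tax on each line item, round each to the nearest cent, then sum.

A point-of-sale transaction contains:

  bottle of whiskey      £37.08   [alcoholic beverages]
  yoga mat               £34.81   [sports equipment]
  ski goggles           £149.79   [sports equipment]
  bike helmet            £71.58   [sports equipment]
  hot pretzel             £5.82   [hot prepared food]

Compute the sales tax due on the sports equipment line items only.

Yoga mat £34.81: sports equipment, under £100.00 → 0% → £0.00
Ski goggles £149.79: sports equipment, £100.00 or more → 4.25% → £6.37
Bike helmet £71.58: sports equipment, under £100.00 → 0% → £0.00
Tax on sports equipment = £0.00 + £6.37 + £0.00 = £6.37

£6.37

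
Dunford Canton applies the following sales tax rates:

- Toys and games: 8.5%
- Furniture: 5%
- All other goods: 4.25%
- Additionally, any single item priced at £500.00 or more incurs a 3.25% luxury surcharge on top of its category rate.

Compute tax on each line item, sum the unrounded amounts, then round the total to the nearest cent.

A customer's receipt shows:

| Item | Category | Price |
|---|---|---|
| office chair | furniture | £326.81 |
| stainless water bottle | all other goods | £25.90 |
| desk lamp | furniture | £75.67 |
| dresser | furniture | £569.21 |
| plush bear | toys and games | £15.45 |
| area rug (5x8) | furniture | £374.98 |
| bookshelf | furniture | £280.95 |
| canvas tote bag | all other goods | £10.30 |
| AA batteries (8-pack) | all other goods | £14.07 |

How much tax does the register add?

Office chair £326.81: furniture → 5% → £16.3405
Stainless water bottle £25.90: all other goods → 4.25% → £1.10075
Desk lamp £75.67: furniture → 5% → £3.7835
Dresser £569.21: furniture → 5% + 3.25% surcharge = 8.25% → £46.959825
Plush bear £15.45: toys and games → 8.5% → £1.31325
Area rug (5x8) £374.98: furniture → 5% → £18.749
Bookshelf £280.95: furniture → 5% → £14.0475
Canvas tote bag £10.30: all other goods → 4.25% → £0.43775
AA batteries (8-pack) £14.07: all other goods → 4.25% → £0.597975
Unrounded tax sum = £103.33005 → £103.33

£103.33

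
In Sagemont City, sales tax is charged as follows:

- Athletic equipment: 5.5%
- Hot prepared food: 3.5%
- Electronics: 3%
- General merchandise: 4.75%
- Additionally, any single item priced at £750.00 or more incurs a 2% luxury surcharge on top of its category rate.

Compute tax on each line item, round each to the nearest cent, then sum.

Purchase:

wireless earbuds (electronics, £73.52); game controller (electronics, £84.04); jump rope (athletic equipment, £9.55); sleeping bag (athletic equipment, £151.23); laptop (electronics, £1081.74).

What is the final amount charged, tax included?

£1467.75

Wireless earbuds £73.52: electronics → 3% → £2.21
Game controller £84.04: electronics → 3% → £2.52
Jump rope £9.55: athletic equipment → 5.5% → £0.53
Sleeping bag £151.23: athletic equipment → 5.5% → £8.32
Laptop £1081.74: electronics → 3% + 2% surcharge = 5% → £54.09
Subtotal = £1400.08; tax = £67.67; total due = £1467.75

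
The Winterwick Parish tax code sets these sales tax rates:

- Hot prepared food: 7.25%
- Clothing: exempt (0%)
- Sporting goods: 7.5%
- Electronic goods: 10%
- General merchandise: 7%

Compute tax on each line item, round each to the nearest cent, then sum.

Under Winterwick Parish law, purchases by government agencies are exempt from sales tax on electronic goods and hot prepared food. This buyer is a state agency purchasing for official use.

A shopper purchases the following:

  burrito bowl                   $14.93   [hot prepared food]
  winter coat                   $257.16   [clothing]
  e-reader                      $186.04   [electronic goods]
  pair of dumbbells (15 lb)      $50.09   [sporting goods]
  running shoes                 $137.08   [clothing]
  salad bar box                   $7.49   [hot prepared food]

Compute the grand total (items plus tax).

Burrito bowl $14.93: hot prepared food, buyer-exempt → 0% → $0.00
Winter coat $257.16: clothing → 0% → $0.00
E-reader $186.04: electronic goods, buyer-exempt → 0% → $0.00
Pair of dumbbells (15 lb) $50.09: sporting goods → 7.5% → $3.76
Running shoes $137.08: clothing → 0% → $0.00
Salad bar box $7.49: hot prepared food, buyer-exempt → 0% → $0.00
Subtotal = $652.79; tax = $3.76; total due = $656.55

$656.55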